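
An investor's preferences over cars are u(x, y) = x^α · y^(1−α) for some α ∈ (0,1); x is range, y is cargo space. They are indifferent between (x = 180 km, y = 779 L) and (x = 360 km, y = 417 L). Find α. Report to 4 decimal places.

α ≈ 0.4741

Indifference: 180^α · 779^(1−α) = 360^α · 417^(1−α).
Rearrange to (180/360)^α = (417/779)^(1−α) and take logs: α·-0.6931472 = (1−α)·-0.6249248.
With A = -0.6931472 and B = -0.6249248: α·A = (1−α)·B, so α = B/(A+B) = -0.6249248/-1.3180720 ≈ 0.4741.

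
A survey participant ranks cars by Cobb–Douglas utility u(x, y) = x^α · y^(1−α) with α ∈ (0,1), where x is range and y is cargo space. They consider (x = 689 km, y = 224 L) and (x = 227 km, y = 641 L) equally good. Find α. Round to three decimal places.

Indifference: 689^α · 224^(1−α) = 227^α · 641^(1−α).
Taking logs: α·ln 689 + (1−α)·ln 224 = α·ln 227 + (1−α)·ln 641, i.e. α·1.110291 = (1−α)·1.051383.
With A = 1.110291 and B = 1.051383: α·A = (1−α)·B, so α = B/(A+B) = 1.051383/2.161674 ≈ 0.486.

α ≈ 0.486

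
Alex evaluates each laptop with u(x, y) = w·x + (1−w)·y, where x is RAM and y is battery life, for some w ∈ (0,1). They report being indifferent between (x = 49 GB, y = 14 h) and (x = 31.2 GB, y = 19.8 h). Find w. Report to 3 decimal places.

w = 0.246

Equating utilities: w·49 + (1−w)·14 = w·31.2 + (1−w)·19.8.
w·(49−31.2) = (1−w)·(19.8−14), i.e. w·17.8 = (1−w)·5.8.
The marginal rate of substitution is 5.8/17.8, so w = 5.8/(17.8+5.8) = 0.246.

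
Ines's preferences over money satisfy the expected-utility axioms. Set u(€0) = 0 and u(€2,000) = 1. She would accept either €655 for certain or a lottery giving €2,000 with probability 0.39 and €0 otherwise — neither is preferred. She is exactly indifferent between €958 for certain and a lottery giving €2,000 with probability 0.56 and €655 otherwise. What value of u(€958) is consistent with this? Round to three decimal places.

0.732

From the first indifference, u(€655) = 0.39·u(€2,000) + 0.61·u(€0) = 0.39·1 + 0.61·0 = 0.39.
Then u(€958) = 0.56·u(€2,000) + 0.44·u(€655) = 0.56·1.00 + 0.44·0.39 = 0.7316.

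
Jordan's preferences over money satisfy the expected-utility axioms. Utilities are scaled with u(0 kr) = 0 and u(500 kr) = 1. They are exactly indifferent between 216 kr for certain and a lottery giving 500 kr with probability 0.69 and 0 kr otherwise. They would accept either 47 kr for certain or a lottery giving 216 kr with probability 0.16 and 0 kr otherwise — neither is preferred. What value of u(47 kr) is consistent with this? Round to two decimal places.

0.11

The first gamble pins u(216 kr): it must equal 0.69·1 + 0.31·0 = 0.69.
Then u(47 kr) = 0.16·u(216 kr) + 0.84·u(0 kr) = 0.16·0.69 + 0.84·0.00 = 0.1104.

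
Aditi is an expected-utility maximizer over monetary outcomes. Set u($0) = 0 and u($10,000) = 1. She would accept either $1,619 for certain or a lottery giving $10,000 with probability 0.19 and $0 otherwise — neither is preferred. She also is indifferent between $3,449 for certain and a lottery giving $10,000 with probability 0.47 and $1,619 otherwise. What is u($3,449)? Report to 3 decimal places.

The first gamble pins u($1,619): it must equal 0.19·1 + 0.81·0 = 0.19.
Chaining: u($3,449) = 0.47·1.00 + 0.53·0.19 = 0.5707.

0.571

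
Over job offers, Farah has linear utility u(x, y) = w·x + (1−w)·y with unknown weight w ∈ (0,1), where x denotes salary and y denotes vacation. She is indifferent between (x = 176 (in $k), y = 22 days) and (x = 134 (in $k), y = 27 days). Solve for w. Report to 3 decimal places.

u(176,22) = u(134,27) means w·176 + (1−w)·22 = w·134 + (1−w)·27.
Collecting terms: w·42 = (1−w)·5.
The marginal rate of substitution is 5/42, so w = 5/(42+5) = 0.106.

w = 0.106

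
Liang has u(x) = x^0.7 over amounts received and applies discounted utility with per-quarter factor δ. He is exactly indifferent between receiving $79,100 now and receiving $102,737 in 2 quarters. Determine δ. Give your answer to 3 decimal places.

Indifference means u(79100) = δ^2 · u(102737), so δ^2 = u(79100)/u(102737).
With u(x) = x^0.7: δ^2 = 79100^0.7/102737^0.7 = (79100/102737)^0.7 = 0.83275.
So δ = 0.83275^(1/2) ≈ 0.913.

δ ≈ 0.913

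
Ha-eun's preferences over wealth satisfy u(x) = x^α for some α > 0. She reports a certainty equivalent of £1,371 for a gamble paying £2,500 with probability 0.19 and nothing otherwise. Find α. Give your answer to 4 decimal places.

α ≈ 2.7644

Since u(0) = 0, the lottery's EU is 0.19·2500^α.
Equating: 1371^α = 0.19·2500^α, i.e. 0.5484^α = 0.19.
Taking logs: α·ln(1371/2500) = ln(0.19), so α = -1.6607312 / -0.6007503 ≈ 2.7644.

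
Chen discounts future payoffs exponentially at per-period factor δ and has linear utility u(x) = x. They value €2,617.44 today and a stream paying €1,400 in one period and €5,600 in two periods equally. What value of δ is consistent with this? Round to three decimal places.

δ ≈ 0.570

Present value of the stream is 1400·δ + 5600·δ². Indifference gives 1400δ + 5600δ² = 2617.44.
That is, 5600δ² + 1400δ − 2617.44 = 0, a quadratic in δ.
δ = (−1400 + √(1400² + 4·5600·2617.44)) / (2·5600) = (−1400 + √60590656.00) / 11200 ≈ 0.570.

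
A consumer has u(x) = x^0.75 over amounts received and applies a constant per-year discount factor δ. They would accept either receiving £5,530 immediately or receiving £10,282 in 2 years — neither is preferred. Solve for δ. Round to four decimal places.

Indifference means u(5530) = δ^2 · u(10282), so δ^2 = u(5530)/u(10282).
Since u(x) = x^0.75, δ^2 = (5530/10282)^0.75 = 0.53783^0.75 = 0.62804.
Hence δ = (0.62804)^(1/2) = 0.792488.

δ ≈ 0.7925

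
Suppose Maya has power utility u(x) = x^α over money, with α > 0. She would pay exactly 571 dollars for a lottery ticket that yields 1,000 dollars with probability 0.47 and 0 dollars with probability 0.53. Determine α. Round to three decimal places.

EU(lottery) = 0.47·1000^α + 0.53·0 = 0.47·1000^α.
Indifference: 571^α = 0.47·1000^α, so (571/1000)^α = 0.47.
α = ln(0.47) / ln(571/1000) = -0.755023/-0.560366 ≈ 1.347.

α ≈ 1.347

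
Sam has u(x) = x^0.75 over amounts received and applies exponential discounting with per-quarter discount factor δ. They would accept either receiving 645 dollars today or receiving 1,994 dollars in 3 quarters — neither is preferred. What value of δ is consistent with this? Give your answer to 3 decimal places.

δ ≈ 0.754

Indifference means u(645) = δ^3 · u(1994), so δ^3 = u(645)/u(1994).
Since u(x) = x^0.75, δ^3 = (645/1994)^0.75 = 0.32347^0.75 = 0.42892.
Taking the cube root: δ = 0.42892^(1/3) ≈ 0.754.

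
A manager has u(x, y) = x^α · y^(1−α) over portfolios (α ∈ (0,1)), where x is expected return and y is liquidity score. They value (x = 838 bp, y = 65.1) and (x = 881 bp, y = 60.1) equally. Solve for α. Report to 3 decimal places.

α ≈ 0.615

Indifference: 838^α · 65.1^(1−α) = 881^α · 60.1^(1−α).
Taking logs: α·ln 838 + (1−α)·ln 65.1 = α·ln 881 + (1−α)·ln 60.1, i.e. α·-0.050040 = (1−α)·-0.079915.
Thus α·(-0.129955) = -0.079915, so α = -0.079915/-0.129955 ≈ 0.615.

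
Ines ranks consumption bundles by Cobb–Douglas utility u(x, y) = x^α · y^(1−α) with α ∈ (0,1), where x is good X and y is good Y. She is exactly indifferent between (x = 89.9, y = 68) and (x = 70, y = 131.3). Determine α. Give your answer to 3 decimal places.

Set the two utilities equal: 89.9^α·68^(1−α) = 70^α·131.3^(1−α).
Rearrange to (89.9/70)^α = (131.3/68)^(1−α) and take logs: α·0.250203 = (1−α)·0.657977.
Thus α·(0.908180) = 0.657977, so α = 0.657977/0.908180 ≈ 0.725.

α ≈ 0.725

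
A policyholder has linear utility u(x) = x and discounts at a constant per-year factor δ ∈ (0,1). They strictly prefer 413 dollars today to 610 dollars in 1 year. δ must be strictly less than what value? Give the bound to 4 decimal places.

δ < 0.6770

Comparing present values: 413 > δ·610.
Dividing through by 610 gives δ < 0.67705.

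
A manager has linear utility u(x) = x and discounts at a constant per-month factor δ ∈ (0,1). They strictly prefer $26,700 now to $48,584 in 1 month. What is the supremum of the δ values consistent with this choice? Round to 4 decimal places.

Under u(x) = x this choice says 26700 > δ·48584.
Dividing through by 48584 gives δ < 0.54956.

δ < 0.5496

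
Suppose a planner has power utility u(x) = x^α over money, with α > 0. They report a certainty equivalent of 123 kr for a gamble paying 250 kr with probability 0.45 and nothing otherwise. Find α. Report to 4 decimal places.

α ≈ 1.1258

Since u(0) = 0, the lottery's EU is 0.45·250^α.
Equating: 123^α = 0.45·250^α, i.e. 0.4920^α = 0.45.
Taking logs: α·ln(123/250) = ln(0.45), so α = -0.7985077 / -0.7092766 ≈ 1.1258.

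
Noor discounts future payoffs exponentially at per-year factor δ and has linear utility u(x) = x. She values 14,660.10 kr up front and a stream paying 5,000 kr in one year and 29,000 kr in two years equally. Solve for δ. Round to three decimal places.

Present value of the stream is 5000·δ + 29000·δ². Indifference gives 5000δ + 29000δ² = 14660.10.
So 29000δ² + 5000δ − 14660.10 = 0.
δ = (−5000 + √(5000² + 4·29000·14660.10)) / (2·29000) = (−5000 + √1725571600.00) / 58000 ≈ 0.630.

δ ≈ 0.630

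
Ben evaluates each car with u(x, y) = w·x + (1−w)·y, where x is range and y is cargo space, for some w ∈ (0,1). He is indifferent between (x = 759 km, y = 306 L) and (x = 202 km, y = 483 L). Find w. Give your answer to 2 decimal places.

u(759,306) = u(202,483) means w·759 + (1−w)·306 = w·202 + (1−w)·483.
Collecting terms: w·557 = (1−w)·177.
Hence w = 177/(557+177) = 177/734 = 0.24.

w = 0.24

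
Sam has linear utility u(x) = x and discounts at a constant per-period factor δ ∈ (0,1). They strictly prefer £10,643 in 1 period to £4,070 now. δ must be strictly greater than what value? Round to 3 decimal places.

Under u(x) = x this choice says 4070 < δ·10643.
So δ > 4070/10643 = 0.38241.

δ > 0.382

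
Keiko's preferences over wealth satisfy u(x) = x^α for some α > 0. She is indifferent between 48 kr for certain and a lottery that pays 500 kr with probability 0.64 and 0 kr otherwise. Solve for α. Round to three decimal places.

α ≈ 0.190

The lottery's expected utility is 0.64·u(500) + 0.36·u(0) = 0.64·500^α (since u(0) = 0 for α > 0).
Indifference: 48^α = 0.64·500^α, so (48/500)^α = 0.64.
α = ln(0.64) / ln(48/500) = -0.446287/-2.343407 ≈ 0.190.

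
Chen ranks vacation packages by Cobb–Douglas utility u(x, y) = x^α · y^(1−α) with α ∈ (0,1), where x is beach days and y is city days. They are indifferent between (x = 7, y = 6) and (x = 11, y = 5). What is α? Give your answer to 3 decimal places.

α ≈ 0.287

Indifference: 7^α · 6^(1−α) = 11^α · 5^(1−α).
Taking logs: α·ln 7 + (1−α)·ln 6 = α·ln 11 + (1−α)·ln 5, i.e. α·-0.451985 = (1−α)·-0.182322.
So α/(1−α) = (-0.182322)/(-0.451985) = 0.403381, and α = 0.403381/1.403381 ≈ 0.287.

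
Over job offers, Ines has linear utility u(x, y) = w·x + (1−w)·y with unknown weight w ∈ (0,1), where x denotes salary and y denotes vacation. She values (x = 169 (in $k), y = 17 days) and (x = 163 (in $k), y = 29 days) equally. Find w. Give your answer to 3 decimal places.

w = 0.667

Equating utilities: w·169 + (1−w)·17 = w·163 + (1−w)·29.
Rearranging, 6·w − 12·(1−w) = 0.
The marginal rate of substitution is 12/6, so w = 12/(6+12) = 0.667.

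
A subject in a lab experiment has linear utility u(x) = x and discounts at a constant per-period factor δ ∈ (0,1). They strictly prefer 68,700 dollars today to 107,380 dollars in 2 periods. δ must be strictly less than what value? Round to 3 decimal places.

Under u(x) = x this choice says 68700 > δ^2·107380.
So δ^2 < 68700/107380 = 0.63978; taking the square root of both positive sides preserves the inequality.
δ < 0.63978^(1/2) = 0.800.

δ < 0.800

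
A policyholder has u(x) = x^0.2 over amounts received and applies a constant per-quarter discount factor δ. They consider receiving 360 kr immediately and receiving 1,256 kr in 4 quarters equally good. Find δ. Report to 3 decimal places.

δ ≈ 0.939

Equating discounted utilities: u(360) = δ^4·u(1256) ⇒ δ^4 = u(360)/u(1256).
With u(x) = x^0.2: δ^4 = 360^0.2/1256^0.2 = (360/1256)^0.2 = 0.77887.
Hence δ = (0.77887)^(1/4) = 0.93943.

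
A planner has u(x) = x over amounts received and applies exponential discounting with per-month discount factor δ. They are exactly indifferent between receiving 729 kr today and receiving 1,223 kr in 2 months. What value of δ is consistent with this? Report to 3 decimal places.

Indifference means u(729) = δ^2 · u(1223), so δ^2 = u(729)/u(1223).
With u(x) = x: δ^2 = 729/1223 = 0.59608.
So δ = 0.59608^(1/2) ≈ 0.772.

δ ≈ 0.772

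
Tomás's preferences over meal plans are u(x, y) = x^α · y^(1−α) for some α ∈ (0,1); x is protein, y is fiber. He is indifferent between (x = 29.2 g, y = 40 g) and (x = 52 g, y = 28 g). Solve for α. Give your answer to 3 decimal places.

α ≈ 0.382

Indifference: 29.2^α · 40^(1−α) = 52^α · 28^(1−α).
Taking logs: α·ln 29.2 + (1−α)·ln 40 = α·ln 52 + (1−α)·ln 28, i.e. α·-0.577075 = (1−α)·-0.356675.
So α/(1−α) = (-0.356675)/(-0.577075) = 0.618074, and α = 0.618074/1.618074 ≈ 0.382.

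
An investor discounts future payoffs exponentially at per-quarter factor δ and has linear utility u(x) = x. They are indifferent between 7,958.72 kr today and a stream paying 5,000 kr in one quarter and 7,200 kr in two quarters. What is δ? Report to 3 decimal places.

δ ≈ 0.760

The stream is worth 5000δ + 7200δ² today, so 5000δ + 7200δ² = 7958.72.
That is, 7200δ² + 5000δ − 7958.72 = 0, a quadratic in δ.
The positive root is δ = [−5000 + √(5000² + 4·7200·7958.72)] / (2·7200) = (−5000 + 15944.000)/14400 ≈ 0.760.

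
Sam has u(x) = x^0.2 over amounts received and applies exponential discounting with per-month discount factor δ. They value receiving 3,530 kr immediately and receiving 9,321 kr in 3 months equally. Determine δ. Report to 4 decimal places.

δ ≈ 0.9373

Indifference means u(3530) = δ^3 · u(9321), so δ^3 = u(3530)/u(9321).
With u(x) = x^0.2: δ^3 = 3530^0.2/9321^0.2 = (3530/9321)^0.2 = 0.82350.
Hence δ = (0.82350)^(1/3) = 0.937319.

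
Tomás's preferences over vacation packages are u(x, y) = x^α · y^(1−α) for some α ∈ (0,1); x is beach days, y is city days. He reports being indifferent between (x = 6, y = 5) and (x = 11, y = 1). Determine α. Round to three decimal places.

α ≈ 0.726

Indifference: 6^α · 5^(1−α) = 11^α · 1^(1−α).
Rearrange to (6/11)^α = (1/5)^(1−α) and take logs: α·-0.606136 = (1−α)·-1.609438.
With A = -0.606136 and B = -1.609438: α·A = (1−α)·B, so α = B/(A+B) = -1.609438/-2.215574 ≈ 0.726.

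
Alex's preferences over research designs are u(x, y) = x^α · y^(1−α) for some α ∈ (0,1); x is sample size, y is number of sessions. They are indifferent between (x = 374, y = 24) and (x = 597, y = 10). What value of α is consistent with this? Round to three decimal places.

α ≈ 0.652

The Cobb–Douglas utilities coincide, so 374^α·24^(1−α) = 597^α·10^(1−α).
Taking logs: α·ln 374 + (1−α)·ln 24 = α·ln 597 + (1−α)·ln 10, i.e. α·-0.467661 = (1−α)·-0.875469.
With A = -0.467661 and B = -0.875469: α·A = (1−α)·B, so α = B/(A+B) = -0.875469/-1.343130 ≈ 0.652.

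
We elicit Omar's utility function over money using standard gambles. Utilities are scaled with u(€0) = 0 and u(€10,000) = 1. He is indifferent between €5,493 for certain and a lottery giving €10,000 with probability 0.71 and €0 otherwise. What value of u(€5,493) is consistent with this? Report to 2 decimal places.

By the standard-gamble method, u(€5,493) is just the indifference probability on the best outcome: 0.71.

0.71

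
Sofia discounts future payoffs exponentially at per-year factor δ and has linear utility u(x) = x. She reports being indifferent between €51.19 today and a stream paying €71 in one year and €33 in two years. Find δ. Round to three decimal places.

δ ≈ 0.570

Equating present values: 51.19 = 71δ + 33δ².
Rearranged: 33δ² + 71δ − 51.19 = 0.
By the quadratic formula (taking the positive root), δ = (−71 + √11798.08) / 66 ≈ 0.570.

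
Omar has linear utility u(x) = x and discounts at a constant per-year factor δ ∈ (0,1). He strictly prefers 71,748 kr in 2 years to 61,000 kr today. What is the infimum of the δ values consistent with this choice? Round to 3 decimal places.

δ > 0.922

The preference means 61000 < δ^2·71748.
Dividing by 71748: δ^2 > 0.85020. Both sides are positive, so the square root keeps the direction.
δ > 0.85020^(1/2) = 0.922.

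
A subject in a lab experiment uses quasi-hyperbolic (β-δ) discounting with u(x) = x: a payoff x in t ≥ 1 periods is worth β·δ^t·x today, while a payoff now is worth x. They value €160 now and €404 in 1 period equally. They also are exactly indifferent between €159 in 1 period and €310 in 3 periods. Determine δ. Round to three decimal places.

Both payoffs in the second observation are in the future, so β drops out: δ^1·159 = δ^3·310 ⇒ δ^2 = 159/310 = 0.51290, so δ = 0.71617.

δ ≈ 0.716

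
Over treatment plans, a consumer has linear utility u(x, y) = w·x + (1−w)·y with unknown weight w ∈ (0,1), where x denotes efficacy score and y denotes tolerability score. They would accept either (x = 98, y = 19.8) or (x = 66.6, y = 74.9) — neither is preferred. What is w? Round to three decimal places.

w = 0.637

Equating utilities: w·98 + (1−w)·19.8 = w·66.6 + (1−w)·74.9.
w·(98−66.6) = (1−w)·(74.9−19.8), i.e. w·31.4 = (1−w)·55.1.
So w/(1−w) = 55.1/31.4 = 1.7548, giving w = 55.1/(31.4+55.1) = 0.637.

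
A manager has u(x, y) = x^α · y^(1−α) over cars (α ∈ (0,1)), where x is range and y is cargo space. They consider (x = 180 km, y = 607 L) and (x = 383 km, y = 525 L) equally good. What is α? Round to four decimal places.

Indifference: 180^α · 607^(1−α) = 383^α · 525^(1−α).
(180/383)^α = (525/607)^(1−α); take logs: α·ln(180/383) = (1−α)·ln(525/607), i.e. α·-0.7550781 = (1−α)·-0.1451305.
So α/(1−α) = (-0.1451305)/(-0.7550781) = 0.1922059, and α = 0.1922059/1.1922059 ≈ 0.1612.

α ≈ 0.1612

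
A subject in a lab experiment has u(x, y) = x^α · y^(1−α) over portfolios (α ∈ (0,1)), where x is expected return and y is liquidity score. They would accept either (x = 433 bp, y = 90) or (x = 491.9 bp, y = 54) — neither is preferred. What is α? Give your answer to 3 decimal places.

α ≈ 0.800

Set the two utilities equal: 433^α·90^(1−α) = 491.9^α·54^(1−α).
(433/491.9)^α = (54/90)^(1−α); take logs: α·ln(433/491.9) = (1−α)·ln(54/90), i.e. α·-0.127538 = (1−α)·-0.510826.
Thus α·(-0.638364) = -0.510826, so α = -0.510826/-0.638364 ≈ 0.800.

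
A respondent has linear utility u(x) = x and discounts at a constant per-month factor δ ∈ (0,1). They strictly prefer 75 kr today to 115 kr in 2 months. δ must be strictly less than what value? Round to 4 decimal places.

δ < 0.8076

The preference means 75 > δ^2·115.
Hence δ^2 < 75/115 = 0.65217, and x ↦ x^(1/2) is increasing on (0,∞).
δ < 0.65217^(1/2) = 0.8076.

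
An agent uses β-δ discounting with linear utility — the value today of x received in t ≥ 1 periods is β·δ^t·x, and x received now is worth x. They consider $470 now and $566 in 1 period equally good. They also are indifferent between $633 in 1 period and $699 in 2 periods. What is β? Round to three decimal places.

Both payoffs in the second observation are in the future, so β drops out: δ^1·633 = δ^2·699 ⇒ δ = 633/699 = 0.90558.
Now use the now-vs-future pair: 470 = β·δ·566 gives β = 470/(0.90558·566) ≈ 0.917.

β ≈ 0.917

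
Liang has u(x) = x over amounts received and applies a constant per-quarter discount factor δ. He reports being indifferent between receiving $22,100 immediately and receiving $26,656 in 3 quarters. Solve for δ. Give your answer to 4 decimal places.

δ ≈ 0.9394

Equating discounted utilities: u(22100) = δ^3·u(26656) ⇒ δ^3 = u(22100)/u(26656).
With u(x) = x: δ^3 = 22100/26656 = 0.82908.
Taking the cube root: δ = 0.82908^(1/3) ≈ 0.9394.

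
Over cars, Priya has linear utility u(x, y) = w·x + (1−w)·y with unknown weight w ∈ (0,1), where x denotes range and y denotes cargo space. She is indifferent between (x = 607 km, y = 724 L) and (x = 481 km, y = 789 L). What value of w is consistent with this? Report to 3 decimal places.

Equating utilities: w·607 + (1−w)·724 = w·481 + (1−w)·789.
Collecting terms: w·126 = (1−w)·65.
Hence w = 65/(126+65) = 65/191 = 0.340.

w = 0.340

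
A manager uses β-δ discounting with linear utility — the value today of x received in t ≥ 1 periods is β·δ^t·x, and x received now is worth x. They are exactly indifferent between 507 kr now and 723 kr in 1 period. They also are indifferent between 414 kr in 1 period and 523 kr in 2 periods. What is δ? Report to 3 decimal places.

δ ≈ 0.792

Both payoffs in the second observation are in the future, so β drops out: δ^1·414 = δ^2·523 ⇒ δ = 414/523 = 0.79159.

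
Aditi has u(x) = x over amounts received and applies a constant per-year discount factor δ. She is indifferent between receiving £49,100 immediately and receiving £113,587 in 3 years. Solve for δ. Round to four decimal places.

δ ≈ 0.7561

Equating discounted utilities: u(49100) = δ^3·u(113587) ⇒ δ^3 = u(49100)/u(113587).
With u(x) = x: δ^3 = 49100/113587 = 0.43227.
So δ = 0.43227^(1/3) ≈ 0.7561.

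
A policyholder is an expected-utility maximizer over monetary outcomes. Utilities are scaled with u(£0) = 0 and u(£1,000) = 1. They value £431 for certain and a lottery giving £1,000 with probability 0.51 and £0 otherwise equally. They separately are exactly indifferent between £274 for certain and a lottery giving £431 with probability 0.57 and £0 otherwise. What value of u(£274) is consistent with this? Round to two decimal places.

0.29

From the first indifference, u(£431) = 0.51·u(£1,000) + 0.49·u(£0) = 0.51·1 + 0.49·0 = 0.51.
Chaining: u(£274) = 0.57·0.51 + 0.43·0.00 = 0.2907.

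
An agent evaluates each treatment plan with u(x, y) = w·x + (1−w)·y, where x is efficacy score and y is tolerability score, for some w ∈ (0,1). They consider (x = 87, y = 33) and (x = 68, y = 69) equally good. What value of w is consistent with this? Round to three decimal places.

w = 0.655

u(87,33) = u(68,69) means w·87 + (1−w)·33 = w·68 + (1−w)·69.
w·(87−68) = (1−w)·(69−33), i.e. w·19 = (1−w)·36.
The marginal rate of substitution is 36/19, so w = 36/(19+36) = 0.655.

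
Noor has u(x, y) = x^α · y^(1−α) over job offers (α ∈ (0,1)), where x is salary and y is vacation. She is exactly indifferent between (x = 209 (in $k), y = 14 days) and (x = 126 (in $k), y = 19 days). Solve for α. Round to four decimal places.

α ≈ 0.3763

Set the two utilities equal: 209^α·14^(1−α) = 126^α·19^(1−α).
(209/126)^α = (19/14)^(1−α); take logs: α·ln(209/126) = (1−α)·ln(19/14), i.e. α·0.5060523 = (1−α)·0.3053816.
Thus α·(0.8114339) = 0.3053816, so α = 0.3053816/0.8114339 ≈ 0.3763.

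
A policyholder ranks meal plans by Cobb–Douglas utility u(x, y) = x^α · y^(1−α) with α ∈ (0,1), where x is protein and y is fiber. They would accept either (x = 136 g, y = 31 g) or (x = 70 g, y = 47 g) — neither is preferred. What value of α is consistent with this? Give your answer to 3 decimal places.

α ≈ 0.385

Set the two utilities equal: 136^α·31^(1−α) = 70^α·47^(1−α).
(136/70)^α = (47/31)^(1−α); take logs: α·ln(136/70) = (1−α)·ln(47/31), i.e. α·0.664160 = (1−α)·0.416160.
With A = 0.664160 and B = 0.416160: α·A = (1−α)·B, so α = B/(A+B) = 0.416160/1.080320 ≈ 0.385.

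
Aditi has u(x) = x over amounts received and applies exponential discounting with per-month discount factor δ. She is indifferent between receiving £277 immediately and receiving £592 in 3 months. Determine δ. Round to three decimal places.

Indifference means u(277) = δ^3 · u(592), so δ^3 = u(277)/u(592).
With u(x) = x: δ^3 = 277/592 = 0.46791.
So δ = 0.46791^(1/3) ≈ 0.776.

δ ≈ 0.776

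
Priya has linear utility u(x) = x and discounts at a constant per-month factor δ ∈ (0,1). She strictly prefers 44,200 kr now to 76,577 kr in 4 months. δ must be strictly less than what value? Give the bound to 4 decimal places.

Under u(x) = x this choice says 44200 > δ^4·76577.
Dividing by 76577: δ^4 < 0.57720. Both sides are positive, so the 4th root keeps the direction.
δ < 0.57720^(1/4) = 0.8716.

δ < 0.8716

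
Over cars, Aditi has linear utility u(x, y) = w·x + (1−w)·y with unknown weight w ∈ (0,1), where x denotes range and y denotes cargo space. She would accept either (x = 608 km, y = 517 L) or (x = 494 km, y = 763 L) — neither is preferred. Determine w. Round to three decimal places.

Equating utilities: w·608 + (1−w)·517 = w·494 + (1−w)·763.
Rearranging, 114·w − 246·(1−w) = 0.
Hence w = 246/(114+246) = 246/360 = 0.683.

w = 0.683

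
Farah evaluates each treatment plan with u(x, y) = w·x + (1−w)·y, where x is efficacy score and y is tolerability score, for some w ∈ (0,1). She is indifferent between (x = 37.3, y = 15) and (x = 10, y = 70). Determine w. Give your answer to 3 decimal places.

w = 0.668

Equating utilities: w·37.3 + (1−w)·15 = w·10 + (1−w)·70.
Collecting terms: w·27.3 = (1−w)·55.
Hence w = 55/(27.3+55) = 55/82.3 = 0.668.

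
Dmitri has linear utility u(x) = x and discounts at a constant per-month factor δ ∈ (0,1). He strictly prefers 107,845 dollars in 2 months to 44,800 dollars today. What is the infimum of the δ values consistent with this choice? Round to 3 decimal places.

δ > 0.645

The preference means 44800 < δ^2·107845.
So δ^2 > 44800/107845 = 0.41541; taking the square root of both positive sides preserves the inequality.
δ > (44800/107845)^(1/2) ≈ 0.645.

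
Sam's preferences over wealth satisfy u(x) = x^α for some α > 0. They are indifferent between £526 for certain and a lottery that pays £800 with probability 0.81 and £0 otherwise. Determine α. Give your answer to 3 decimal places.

The lottery's expected utility is 0.81·u(800) + 0.19·u(0) = 0.81·800^α (since u(0) = 0 for α > 0).
Setting u(526) equal to that: 526^α = 0.81·800^α ⇒ (526/800)^α = 0.81.
α = ln(0.81) / ln(526/800) = -0.210721/-0.419311 ≈ 0.503.

α ≈ 0.503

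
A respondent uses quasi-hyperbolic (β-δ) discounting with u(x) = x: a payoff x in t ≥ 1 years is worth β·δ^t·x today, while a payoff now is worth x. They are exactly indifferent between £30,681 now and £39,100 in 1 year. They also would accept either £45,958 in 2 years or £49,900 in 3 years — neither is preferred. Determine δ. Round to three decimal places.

δ ≈ 0.921

The second indifference involves only future payoffs, so β cancels: β·δ^2·45958 = β·δ^3·49900, giving δ = 45958/49900 = 0.92100.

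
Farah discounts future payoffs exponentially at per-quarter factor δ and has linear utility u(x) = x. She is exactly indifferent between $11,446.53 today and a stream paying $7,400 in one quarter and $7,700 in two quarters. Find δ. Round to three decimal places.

Equating present values: 11446.53 = 7400δ + 7700δ².
Rearranged: 7700δ² + 7400δ − 11446.53 = 0.
δ = (−7400 + √(7400² + 4·7700·11446.53)) / (2·7700) = (−7400 + √407313124.00) / 15400 ≈ 0.830.

δ ≈ 0.830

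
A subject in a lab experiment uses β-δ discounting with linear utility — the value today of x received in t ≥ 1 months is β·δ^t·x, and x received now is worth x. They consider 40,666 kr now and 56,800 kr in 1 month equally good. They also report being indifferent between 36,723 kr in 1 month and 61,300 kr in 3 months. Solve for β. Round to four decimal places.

β ≈ 0.9250

From the later pair, β·δ^1·36723 = β·δ^3·61300; dividing through, δ^2 = 36723/61300 = 0.59907, so δ = 0.77400.
The first indifference: 40666 = β·δ·56800, so β = 40666/(δ·56800) = 40666/(0.77400·56800) ≈ 0.9250.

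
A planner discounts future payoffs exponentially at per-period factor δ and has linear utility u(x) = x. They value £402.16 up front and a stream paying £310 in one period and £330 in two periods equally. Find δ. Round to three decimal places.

Equating present values: 402.16 = 310δ + 330δ².
So 330δ² + 310δ − 402.16 = 0.
By the quadratic formula (taking the positive root), δ = (−310 + √626951.20) / 660 ≈ 0.730.

δ ≈ 0.730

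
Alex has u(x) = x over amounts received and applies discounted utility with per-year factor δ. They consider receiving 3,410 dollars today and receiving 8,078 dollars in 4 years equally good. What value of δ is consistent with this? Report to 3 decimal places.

The payoff in 4 years is discounted by δ^4, so u(3410) = δ^4·u(8078) and δ^4 = u(3410)/u(8078).
With u(x) = x: δ^4 = 3410/8078 = 0.42213.
So δ = 0.42213^(1/4) ≈ 0.806.

δ ≈ 0.806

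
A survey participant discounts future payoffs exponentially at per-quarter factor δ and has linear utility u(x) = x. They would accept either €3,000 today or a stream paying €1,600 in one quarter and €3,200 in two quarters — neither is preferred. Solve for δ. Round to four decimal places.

δ ≈ 0.7500

Equating present values: 3000 = 1600δ + 3200δ².
Rearranged: 3200δ² + 1600δ − 3000 = 0.
By the quadratic formula (taking the positive root), δ = (−1600 + √40960000.00) / 6400 ≈ 0.7500.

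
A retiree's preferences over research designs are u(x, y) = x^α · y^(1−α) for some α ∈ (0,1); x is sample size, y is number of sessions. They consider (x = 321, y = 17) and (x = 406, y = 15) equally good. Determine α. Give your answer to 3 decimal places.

Set the two utilities equal: 321^α·17^(1−α) = 406^α·15^(1−α).
(321/406)^α = (15/17)^(1−α); take logs: α·ln(321/406) = (1−α)·ln(15/17), i.e. α·-0.234912 = (1−α)·-0.125163.
Thus α·(-0.360075) = -0.125163, so α = -0.125163/-0.360075 ≈ 0.348.

α ≈ 0.348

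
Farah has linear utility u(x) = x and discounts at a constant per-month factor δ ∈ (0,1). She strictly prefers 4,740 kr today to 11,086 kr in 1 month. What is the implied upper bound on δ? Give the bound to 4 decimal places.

δ < 0.4276

Comparing present values: 4740 > δ·11086.
So δ < 4740/11086 = 0.42757.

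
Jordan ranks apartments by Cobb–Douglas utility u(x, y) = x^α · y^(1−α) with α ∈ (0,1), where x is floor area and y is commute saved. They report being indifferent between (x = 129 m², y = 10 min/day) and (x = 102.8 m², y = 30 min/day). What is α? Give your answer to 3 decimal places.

Indifference: 129^α · 10^(1−α) = 102.8^α · 30^(1−α).
(129/102.8)^α = (30/10)^(1−α); take logs: α·ln(129/102.8) = (1−α)·ln(30/10), i.e. α·0.227027 = (1−α)·1.098612.
So α/(1−α) = (1.098612)/(0.227027) = 4.839125, and α = 4.839125/5.839125 ≈ 0.829.

α ≈ 0.829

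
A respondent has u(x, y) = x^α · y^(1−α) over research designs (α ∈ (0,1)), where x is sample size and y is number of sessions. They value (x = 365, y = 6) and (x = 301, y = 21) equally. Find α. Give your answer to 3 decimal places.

α ≈ 0.867

The Cobb–Douglas utilities coincide, so 365^α·6^(1−α) = 301^α·21^(1−α).
(365/301)^α = (21/6)^(1−α); take logs: α·ln(365/301) = (1−α)·ln(21/6), i.e. α·0.192787 = (1−α)·1.252763.
With A = 0.192787 and B = 1.252763: α·A = (1−α)·B, so α = B/(A+B) = 1.252763/1.445550 ≈ 0.867.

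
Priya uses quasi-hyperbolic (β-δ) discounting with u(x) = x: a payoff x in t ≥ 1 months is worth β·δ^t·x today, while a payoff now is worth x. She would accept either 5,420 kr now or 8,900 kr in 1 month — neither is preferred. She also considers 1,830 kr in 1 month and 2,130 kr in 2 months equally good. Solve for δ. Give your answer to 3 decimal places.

δ ≈ 0.859

The second indifference involves only future payoffs, so β cancels: β·δ^1·1830 = β·δ^2·2130, giving δ = 1830/2130 = 0.85915.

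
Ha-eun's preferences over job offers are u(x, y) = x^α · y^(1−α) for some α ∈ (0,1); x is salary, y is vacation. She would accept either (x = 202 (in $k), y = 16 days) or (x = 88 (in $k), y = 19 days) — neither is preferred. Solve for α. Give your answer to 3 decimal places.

Set the two utilities equal: 202^α·16^(1−α) = 88^α·19^(1−α).
Taking logs: α·ln 202 + (1−α)·ln 16 = α·ln 88 + (1−α)·ln 19, i.e. α·0.830931 = (1−α)·0.171850.
With A = 0.830931 and B = 0.171850: α·A = (1−α)·B, so α = B/(A+B) = 0.171850/1.002781 ≈ 0.171.

α ≈ 0.171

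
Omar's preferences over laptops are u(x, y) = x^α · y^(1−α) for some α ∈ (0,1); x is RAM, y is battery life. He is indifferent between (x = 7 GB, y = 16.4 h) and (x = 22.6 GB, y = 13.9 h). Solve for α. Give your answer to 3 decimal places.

α ≈ 0.124

The Cobb–Douglas utilities coincide, so 7^α·16.4^(1−α) = 22.6^α·13.9^(1−α).
(7/22.6)^α = (13.9/16.4)^(1−α); take logs: α·ln(7/22.6) = (1−α)·ln(13.9/16.4), i.e. α·-1.172040 = (1−α)·-0.165392.
So α/(1−α) = (-0.165392)/(-1.172040) = 0.141115, and α = 0.141115/1.141115 ≈ 0.124.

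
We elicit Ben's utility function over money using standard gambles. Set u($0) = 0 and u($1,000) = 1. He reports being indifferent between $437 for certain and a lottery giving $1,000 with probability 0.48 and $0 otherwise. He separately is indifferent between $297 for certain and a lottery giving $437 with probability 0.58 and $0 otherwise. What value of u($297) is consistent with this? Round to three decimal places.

The first gamble pins u($437): it must equal 0.48·1 + 0.52·0 = 0.48.
The second indifference gives u($297) = 0.58·u($437) + 0.42·u($0) = 0.58·0.48 + 0.42·0.00 = 0.2784.

0.278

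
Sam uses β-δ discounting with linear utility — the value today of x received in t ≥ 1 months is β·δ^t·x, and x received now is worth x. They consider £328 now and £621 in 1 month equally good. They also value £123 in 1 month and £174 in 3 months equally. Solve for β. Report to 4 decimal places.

β ≈ 0.6282

The second indifference involves only future payoffs, so β cancels: β·δ^1·123 = β·δ^3·174, giving δ^2 = 123/174 = 0.70690, so δ = 0.84077.
The first indifference: 328 = β·δ·621, so β = 328/(δ·621) = 328/(0.84077·621) ≈ 0.6282.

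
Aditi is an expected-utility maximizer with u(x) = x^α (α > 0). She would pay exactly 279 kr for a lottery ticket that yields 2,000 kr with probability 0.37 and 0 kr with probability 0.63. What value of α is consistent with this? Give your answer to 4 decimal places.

The lottery's expected utility is 0.37·u(2000) + 0.63·u(0) = 0.37·2000^α (since u(0) = 0 for α > 0).
Setting u(279) equal to that: 279^α = 0.37·2000^α ⇒ (279/2000)^α = 0.37.
Take logs: α = ln 0.37 / ln(279/2000) ≈ 0.504776.

α ≈ 0.5048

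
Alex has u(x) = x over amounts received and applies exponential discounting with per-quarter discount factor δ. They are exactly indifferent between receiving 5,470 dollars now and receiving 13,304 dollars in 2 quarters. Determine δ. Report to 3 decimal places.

δ ≈ 0.641

Equating discounted utilities: u(5470) = δ^2·u(13304) ⇒ δ^2 = u(5470)/u(13304).
With u(x) = x: δ^2 = 5470/13304 = 0.41115.
So δ = 0.41115^(1/2) ≈ 0.641.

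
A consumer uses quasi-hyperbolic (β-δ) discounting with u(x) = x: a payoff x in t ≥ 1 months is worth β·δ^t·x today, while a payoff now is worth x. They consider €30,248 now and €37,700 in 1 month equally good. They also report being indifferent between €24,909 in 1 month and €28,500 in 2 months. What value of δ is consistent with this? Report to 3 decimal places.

δ ≈ 0.874

The second indifference involves only future payoffs, so β cancels: β·δ^1·24909 = β·δ^2·28500, giving δ = 24909/28500 = 0.87400.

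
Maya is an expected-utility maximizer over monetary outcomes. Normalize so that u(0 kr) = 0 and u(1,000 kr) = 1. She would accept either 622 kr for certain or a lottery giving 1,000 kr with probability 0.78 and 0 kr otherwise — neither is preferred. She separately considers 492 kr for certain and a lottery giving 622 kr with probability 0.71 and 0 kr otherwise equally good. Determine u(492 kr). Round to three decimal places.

0.554

From the first indifference, u(622 kr) = 0.78·u(1,000 kr) + 0.22·u(0 kr) = 0.78·1 + 0.22·0 = 0.78.
Then u(492 kr) = 0.71·u(622 kr) + 0.29·u(0 kr) = 0.71·0.78 + 0.29·0.00 = 0.5538.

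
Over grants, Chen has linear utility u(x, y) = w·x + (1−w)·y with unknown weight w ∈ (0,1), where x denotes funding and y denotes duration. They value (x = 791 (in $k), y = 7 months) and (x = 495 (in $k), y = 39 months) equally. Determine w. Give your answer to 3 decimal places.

Indifference: w·791 + (1−w)·7 = w·495 + (1−w)·39.
Rearranging, 296·w − 32·(1−w) = 0.
The marginal rate of substitution is 32/296, so w = 32/(296+32) = 0.098.

w = 0.098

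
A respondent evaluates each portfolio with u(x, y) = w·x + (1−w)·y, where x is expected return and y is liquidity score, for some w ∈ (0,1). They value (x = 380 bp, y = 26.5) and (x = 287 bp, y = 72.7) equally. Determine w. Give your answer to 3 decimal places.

Indifference: w·380 + (1−w)·26.5 = w·287 + (1−w)·72.7.
Rearranging, 93·w − 46.2·(1−w) = 0.
Hence w = 46.2/(93+46.2) = 46.2/139.2 = 0.332.

w = 0.332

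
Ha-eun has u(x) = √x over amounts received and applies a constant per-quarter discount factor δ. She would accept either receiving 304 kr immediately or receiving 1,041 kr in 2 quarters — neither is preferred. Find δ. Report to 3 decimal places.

The payoff in 2 quarters is discounted by δ^2, so u(304) = δ^2·u(1041) and δ^2 = u(304)/u(1041).
Since u(x) = √x, δ^2 = √(304/1041) = 0.54040.
So δ = 0.54040^(1/2) ≈ 0.735.

δ ≈ 0.735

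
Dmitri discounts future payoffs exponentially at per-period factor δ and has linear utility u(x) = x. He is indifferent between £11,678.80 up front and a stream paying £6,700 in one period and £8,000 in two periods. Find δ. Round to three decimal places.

Present value of the stream is 6700·δ + 8000·δ². Indifference gives 6700δ + 8000δ² = 11678.80.
So 8000δ² + 6700δ − 11678.80 = 0.
The positive root is δ = [−6700 + √(6700² + 4·8000·11678.80)] / (2·8000) = (−6700 + 20460.000)/16000 ≈ 0.860.

δ ≈ 0.860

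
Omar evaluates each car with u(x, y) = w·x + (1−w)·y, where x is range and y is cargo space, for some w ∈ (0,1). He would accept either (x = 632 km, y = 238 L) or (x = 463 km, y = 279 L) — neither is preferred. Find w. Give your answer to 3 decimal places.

w = 0.195

Indifference: w·632 + (1−w)·238 = w·463 + (1−w)·279.
w·(632−463) = (1−w)·(279−238), i.e. w·169 = (1−w)·41.
The marginal rate of substitution is 41/169, so w = 41/(169+41) = 0.195.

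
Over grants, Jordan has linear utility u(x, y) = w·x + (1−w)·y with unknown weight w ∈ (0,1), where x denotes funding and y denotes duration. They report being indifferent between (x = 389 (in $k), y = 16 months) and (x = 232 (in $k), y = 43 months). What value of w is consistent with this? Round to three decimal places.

w = 0.147

u(389,16) = u(232,43) means w·389 + (1−w)·16 = w·232 + (1−w)·43.
w·(389−232) = (1−w)·(43−16), i.e. w·157 = (1−w)·27.
The marginal rate of substitution is 27/157, so w = 27/(157+27) = 0.147.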